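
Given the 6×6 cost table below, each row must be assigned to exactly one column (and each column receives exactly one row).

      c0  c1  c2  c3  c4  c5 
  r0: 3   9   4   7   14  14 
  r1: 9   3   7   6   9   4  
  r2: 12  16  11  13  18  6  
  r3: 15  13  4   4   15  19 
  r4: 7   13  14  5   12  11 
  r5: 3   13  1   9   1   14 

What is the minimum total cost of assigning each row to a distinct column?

optimal assignment: row0→col0 (cost 3), row1→col1 (cost 3), row2→col5 (cost 6), row3→col2 (cost 4), row4→col3 (cost 5), row5→col4 (cost 1)
total = 3 + 3 + 6 + 4 + 5 + 1 = 22

Minimum assignment cost: 22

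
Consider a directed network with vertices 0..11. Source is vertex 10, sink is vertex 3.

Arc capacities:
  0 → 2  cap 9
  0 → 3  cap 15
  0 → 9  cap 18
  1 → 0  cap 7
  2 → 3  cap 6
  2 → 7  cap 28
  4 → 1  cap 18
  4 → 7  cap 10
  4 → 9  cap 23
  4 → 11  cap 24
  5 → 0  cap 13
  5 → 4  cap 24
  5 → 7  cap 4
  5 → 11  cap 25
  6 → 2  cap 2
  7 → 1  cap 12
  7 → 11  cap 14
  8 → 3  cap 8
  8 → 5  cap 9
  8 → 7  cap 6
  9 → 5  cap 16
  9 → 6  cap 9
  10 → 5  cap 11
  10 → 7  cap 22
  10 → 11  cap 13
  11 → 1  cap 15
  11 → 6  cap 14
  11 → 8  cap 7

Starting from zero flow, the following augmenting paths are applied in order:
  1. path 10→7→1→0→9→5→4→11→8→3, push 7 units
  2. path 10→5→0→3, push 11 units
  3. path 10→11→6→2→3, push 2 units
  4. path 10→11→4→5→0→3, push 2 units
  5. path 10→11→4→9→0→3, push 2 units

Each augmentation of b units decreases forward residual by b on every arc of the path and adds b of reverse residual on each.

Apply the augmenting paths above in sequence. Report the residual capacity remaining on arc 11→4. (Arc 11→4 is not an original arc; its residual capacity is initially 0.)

after path 1 (10→7→1→0→9→5→4→11→8→3, push 7): res(11,4)=7
after path 2 (10→5→0→3, push 11): res(11,4)=7
after path 3 (10→11→6→2→3, push 2): res(11,4)=7
after path 4 (10→11→4→5→0→3, push 2): res(11,4)=5
after path 5 (10→11→4→9→0→3, push 2): res(11,4)=3

Residual capacity of (11,4): 3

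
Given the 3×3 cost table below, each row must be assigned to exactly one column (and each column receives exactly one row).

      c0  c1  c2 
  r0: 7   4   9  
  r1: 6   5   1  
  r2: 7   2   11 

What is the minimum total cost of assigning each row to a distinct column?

optimal assignment: row0→col0 (cost 7), row1→col2 (cost 1), row2→col1 (cost 2)
total = 7 + 1 + 2 = 10

Minimum assignment cost: 10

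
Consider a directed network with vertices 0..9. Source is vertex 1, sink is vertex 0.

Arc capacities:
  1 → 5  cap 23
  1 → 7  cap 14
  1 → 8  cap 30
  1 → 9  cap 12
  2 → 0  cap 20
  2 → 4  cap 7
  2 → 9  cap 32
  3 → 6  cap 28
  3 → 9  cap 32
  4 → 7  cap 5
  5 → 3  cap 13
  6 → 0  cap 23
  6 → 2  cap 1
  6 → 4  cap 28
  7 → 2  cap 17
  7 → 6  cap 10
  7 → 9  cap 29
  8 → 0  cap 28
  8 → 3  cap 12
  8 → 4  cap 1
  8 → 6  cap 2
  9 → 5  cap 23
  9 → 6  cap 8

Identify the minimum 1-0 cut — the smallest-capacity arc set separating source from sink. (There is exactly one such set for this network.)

Min-cut arcs: {(1,7), (1,8), (5,3), (9,6)} (total capacity 65)

augment #1: 1→8→0 push 28
augment #2: 1→7→2→0 push 14
augment #3: 1→8→6→0 push 2
augment #4: 1→9→6→0 push 8
augment #5: 1→5→3→6→0 push 13
max flow = 65; residual-reachable set from 1 gives S-side
cut edges (S→T): {(1,7), (1,8), (5,3), (9,6)} total cap 65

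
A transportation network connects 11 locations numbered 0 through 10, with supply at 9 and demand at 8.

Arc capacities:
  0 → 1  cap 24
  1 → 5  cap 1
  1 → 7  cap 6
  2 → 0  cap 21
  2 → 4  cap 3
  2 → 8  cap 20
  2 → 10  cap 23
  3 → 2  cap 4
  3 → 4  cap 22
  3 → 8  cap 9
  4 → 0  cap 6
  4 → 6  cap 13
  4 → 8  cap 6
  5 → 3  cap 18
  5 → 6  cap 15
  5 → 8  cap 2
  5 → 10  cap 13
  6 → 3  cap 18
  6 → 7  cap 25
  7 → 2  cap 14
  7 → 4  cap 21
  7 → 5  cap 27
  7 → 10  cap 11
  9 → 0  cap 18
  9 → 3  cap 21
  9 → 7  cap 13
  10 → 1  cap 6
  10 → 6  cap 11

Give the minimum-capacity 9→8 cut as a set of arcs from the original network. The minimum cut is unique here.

augment #1: 9→3→8 push 9
augment #2: 9→3→2→8 push 4
augment #3: 9→3→4→8 push 6
augment #4: 9→7→2→8 push 13
augment #5: 9→0→1→5→8 push 1
augment #6: 9→0→1→7→2→8 push 1
augment #7: 9→0→1→7→5→8 push 1
max flow = 35; residual-reachable set from 9 gives S-side
cut edges (S→T): {(3,2), (3,8), (4,8), (5,8), (7,2)} total cap 35

Min-cut arcs: {(3,2), (3,8), (4,8), (5,8), (7,2)} (total capacity 35)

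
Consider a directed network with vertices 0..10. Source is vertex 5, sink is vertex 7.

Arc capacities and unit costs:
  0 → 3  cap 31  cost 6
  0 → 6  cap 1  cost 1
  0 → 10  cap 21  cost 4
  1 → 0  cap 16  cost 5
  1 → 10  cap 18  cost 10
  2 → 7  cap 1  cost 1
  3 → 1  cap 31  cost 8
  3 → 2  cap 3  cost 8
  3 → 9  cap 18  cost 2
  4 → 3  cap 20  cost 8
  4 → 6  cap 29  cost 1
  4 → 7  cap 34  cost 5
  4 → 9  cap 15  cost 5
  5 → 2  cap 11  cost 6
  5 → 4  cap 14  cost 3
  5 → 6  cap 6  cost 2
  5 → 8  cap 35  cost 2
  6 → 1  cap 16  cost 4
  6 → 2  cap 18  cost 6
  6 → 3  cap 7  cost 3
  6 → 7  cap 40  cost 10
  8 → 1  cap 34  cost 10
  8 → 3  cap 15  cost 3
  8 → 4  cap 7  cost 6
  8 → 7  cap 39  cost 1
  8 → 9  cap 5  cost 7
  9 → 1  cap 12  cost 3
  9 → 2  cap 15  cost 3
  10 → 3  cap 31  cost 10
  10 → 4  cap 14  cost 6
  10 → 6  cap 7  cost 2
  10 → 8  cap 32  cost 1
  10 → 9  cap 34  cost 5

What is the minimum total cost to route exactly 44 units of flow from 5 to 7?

shortest-cost path #1: 5→8→7 push 35 @ unit cost 3 (adds 105)
shortest-cost path #2: 5→2→7 push 1 @ unit cost 7 (adds 7)
shortest-cost path #3: 5→4→7 push 8 @ unit cost 8 (adds 64)
total cost = 176

Minimum cost for 44 units: 176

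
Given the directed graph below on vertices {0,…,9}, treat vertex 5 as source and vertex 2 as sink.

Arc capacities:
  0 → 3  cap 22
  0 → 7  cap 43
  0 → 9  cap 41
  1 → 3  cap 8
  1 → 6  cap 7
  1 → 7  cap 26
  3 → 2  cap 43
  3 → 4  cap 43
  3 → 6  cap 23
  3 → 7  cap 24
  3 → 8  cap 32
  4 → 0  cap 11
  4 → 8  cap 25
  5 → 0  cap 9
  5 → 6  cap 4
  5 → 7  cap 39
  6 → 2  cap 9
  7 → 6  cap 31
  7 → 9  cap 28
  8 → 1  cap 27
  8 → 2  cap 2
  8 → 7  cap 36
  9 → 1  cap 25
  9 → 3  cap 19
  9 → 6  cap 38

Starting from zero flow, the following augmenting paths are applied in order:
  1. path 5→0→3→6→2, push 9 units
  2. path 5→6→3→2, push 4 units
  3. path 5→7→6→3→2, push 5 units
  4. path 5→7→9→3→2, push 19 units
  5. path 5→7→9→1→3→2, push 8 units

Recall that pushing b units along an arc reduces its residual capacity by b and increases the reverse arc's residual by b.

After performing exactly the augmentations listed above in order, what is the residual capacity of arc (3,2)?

after path 1 (5→0→3→6→2, push 9): res(3,2)=43
after path 2 (5→6→3→2, push 4): res(3,2)=39
after path 3 (5→7→6→3→2, push 5): res(3,2)=34
after path 4 (5→7→9→3→2, push 19): res(3,2)=15
after path 5 (5→7→9→1→3→2, push 8): res(3,2)=7

Residual capacity of (3,2): 7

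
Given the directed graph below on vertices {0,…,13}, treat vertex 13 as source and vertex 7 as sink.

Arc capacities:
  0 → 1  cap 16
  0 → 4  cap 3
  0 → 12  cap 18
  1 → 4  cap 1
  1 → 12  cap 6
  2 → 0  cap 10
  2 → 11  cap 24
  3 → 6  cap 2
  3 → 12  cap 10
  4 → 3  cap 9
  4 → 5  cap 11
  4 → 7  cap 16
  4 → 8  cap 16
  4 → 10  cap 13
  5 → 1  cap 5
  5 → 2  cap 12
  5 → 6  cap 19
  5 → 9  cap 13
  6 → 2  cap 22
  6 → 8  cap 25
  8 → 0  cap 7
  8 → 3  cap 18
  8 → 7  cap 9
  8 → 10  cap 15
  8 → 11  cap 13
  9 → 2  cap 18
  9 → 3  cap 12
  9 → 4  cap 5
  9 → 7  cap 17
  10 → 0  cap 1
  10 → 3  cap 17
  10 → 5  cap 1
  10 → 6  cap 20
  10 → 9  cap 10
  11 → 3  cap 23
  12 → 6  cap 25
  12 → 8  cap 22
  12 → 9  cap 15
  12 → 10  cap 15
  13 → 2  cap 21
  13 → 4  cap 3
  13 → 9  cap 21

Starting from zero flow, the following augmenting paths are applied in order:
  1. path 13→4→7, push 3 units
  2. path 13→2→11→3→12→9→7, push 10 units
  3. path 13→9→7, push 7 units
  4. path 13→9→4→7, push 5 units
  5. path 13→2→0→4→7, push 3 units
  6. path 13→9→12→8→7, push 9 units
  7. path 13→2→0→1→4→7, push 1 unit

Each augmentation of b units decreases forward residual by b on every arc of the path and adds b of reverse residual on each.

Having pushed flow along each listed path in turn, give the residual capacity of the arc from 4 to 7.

Residual capacity of (4,7): 4

after path 1 (13→4→7, push 3): res(4,7)=13
after path 2 (13→2→11→3→12→9→7, push 10): res(4,7)=13
after path 3 (13→9→7, push 7): res(4,7)=13
after path 4 (13→9→4→7, push 5): res(4,7)=8
after path 5 (13→2→0→4→7, push 3): res(4,7)=5
after path 6 (13→9→12→8→7, push 9): res(4,7)=5
after path 7 (13→2→0→1→4→7, push 1): res(4,7)=4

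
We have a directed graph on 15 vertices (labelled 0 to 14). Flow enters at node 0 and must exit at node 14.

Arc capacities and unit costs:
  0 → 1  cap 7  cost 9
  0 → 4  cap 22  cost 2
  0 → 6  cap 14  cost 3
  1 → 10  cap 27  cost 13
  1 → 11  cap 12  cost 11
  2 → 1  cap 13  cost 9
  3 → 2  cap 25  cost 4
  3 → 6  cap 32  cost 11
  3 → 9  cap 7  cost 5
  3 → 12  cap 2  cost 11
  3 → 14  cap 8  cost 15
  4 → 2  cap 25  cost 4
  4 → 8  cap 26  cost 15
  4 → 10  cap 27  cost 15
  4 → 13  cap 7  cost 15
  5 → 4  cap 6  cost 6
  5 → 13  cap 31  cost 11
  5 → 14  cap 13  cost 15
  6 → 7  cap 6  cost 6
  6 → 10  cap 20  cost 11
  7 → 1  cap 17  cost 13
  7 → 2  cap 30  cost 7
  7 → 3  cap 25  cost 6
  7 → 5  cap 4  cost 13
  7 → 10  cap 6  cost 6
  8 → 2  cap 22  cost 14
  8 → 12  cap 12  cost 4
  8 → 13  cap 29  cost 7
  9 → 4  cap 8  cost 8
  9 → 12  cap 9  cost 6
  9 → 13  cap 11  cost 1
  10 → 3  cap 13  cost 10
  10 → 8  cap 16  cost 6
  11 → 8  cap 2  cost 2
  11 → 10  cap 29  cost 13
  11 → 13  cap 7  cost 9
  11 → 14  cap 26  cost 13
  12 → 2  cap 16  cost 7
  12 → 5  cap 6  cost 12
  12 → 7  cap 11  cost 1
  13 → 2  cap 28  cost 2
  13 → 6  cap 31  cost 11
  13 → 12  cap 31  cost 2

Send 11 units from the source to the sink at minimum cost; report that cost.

Minimum cost for 11 units: 345

shortest-cost path #1: 0→6→7→3→14 push 6 @ unit cost 30 (adds 180)
shortest-cost path #2: 0→1→11→14 push 5 @ unit cost 33 (adds 165)
total cost = 345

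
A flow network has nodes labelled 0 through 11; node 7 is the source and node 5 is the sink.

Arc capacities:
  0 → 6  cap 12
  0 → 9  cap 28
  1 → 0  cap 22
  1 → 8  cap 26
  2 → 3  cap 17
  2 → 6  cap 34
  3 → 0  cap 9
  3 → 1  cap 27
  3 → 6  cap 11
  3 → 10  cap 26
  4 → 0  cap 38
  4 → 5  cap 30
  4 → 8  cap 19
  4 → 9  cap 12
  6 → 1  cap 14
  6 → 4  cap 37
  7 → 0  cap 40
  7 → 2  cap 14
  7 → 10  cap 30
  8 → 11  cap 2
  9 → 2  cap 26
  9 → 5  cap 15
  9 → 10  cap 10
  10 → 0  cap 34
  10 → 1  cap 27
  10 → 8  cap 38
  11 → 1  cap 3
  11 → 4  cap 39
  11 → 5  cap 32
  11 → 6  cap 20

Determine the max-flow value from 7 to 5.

Maximum flow value: 47

augment #1: 7→0→9→5 bottleneck 15, total now 15
augment #2: 7→0→6→4→5 bottleneck 12, total now 27
augment #3: 7→2→6→4→5 bottleneck 14, total now 41
augment #4: 7→10→8→11→5 bottleneck 2, total now 43
augment #5: 7→0→9→2→6→4→5 bottleneck 4, total now 47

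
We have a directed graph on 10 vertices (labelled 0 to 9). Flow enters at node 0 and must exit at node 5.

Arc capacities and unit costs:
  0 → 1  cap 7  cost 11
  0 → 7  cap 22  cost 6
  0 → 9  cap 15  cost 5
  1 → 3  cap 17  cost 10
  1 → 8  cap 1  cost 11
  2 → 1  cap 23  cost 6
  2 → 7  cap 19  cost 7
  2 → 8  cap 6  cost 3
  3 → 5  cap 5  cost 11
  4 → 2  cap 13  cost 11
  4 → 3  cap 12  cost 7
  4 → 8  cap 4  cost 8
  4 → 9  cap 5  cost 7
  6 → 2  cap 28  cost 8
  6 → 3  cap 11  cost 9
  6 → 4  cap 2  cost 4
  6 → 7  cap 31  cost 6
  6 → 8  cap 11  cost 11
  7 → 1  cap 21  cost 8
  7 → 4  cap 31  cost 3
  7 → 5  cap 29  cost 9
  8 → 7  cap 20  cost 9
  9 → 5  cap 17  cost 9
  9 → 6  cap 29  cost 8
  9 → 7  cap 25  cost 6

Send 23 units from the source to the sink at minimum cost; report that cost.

Minimum cost for 23 units: 330

shortest-cost path #1: 0→9→5 push 15 @ unit cost 14 (adds 210)
shortest-cost path #2: 0→7→5 push 8 @ unit cost 15 (adds 120)
total cost = 330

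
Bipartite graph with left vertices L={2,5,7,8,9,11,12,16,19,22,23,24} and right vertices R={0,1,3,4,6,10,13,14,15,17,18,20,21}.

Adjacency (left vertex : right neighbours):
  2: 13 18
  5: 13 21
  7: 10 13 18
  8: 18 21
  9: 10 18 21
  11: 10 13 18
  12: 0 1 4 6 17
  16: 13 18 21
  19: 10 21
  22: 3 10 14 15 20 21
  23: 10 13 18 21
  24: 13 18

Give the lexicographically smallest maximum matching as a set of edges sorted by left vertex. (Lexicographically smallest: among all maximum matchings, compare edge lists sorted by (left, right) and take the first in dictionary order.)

|M| = 6 (so the lex-smallest maximum matching has 6 edges)
process left vertices in ascending order; for each, take the smallest-labelled available neighbour that still permits 6 edges overall, or leave it unmatched if none does
lex-smallest matching: {2-13, 5-21, 7-10, 8-18, 12-0, 22-3}

Lex-smallest maximum matching: {(2,13), (5,21), (7,10), (8,18), (12,0), (22,3)}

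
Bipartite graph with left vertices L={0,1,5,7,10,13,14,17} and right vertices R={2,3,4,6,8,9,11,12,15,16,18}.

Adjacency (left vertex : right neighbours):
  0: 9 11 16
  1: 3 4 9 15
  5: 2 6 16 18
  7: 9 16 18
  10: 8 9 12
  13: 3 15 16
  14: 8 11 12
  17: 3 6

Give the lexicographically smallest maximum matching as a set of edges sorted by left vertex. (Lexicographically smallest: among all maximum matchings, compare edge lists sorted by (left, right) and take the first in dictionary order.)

Lex-smallest maximum matching: {(0,9), (1,3), (5,2), (7,16), (10,8), (13,15), (14,11), (17,6)}

|M| = 8 (so the lex-smallest maximum matching has 8 edges)
process left vertices in ascending order; for each, take the smallest-labelled available neighbour that still permits 8 edges overall, or leave it unmatched if none does
lex-smallest matching: {0-9, 1-3, 5-2, 7-16, 10-8, 13-15, 14-11, 17-6}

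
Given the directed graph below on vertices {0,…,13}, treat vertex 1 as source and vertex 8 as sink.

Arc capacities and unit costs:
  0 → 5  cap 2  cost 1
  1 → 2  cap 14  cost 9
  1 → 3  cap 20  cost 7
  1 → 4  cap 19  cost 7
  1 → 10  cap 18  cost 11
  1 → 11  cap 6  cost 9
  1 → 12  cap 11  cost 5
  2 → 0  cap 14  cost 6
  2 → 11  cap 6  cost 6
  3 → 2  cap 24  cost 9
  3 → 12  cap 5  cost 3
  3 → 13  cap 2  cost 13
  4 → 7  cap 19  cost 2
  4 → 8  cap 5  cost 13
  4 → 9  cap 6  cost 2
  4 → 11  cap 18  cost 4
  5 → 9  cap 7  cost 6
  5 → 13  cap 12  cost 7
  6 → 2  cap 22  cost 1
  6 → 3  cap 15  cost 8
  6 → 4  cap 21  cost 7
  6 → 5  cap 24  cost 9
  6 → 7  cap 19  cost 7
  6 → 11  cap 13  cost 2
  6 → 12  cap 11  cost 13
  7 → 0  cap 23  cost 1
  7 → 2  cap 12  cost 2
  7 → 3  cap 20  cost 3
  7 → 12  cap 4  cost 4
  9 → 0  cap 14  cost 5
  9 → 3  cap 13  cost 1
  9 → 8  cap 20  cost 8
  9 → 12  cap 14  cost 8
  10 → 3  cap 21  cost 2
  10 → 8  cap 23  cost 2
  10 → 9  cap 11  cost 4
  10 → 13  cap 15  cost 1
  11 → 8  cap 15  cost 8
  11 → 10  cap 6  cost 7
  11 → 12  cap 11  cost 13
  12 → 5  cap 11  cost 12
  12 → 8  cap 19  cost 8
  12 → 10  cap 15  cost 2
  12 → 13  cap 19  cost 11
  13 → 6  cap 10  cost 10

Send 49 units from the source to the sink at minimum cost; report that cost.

shortest-cost path #1: 1→12→10→8 push 11 @ unit cost 9 (adds 99)
shortest-cost path #2: 1→10→8 push 12 @ unit cost 13 (adds 156)
shortest-cost path #3: 1→4→9→8 push 6 @ unit cost 17 (adds 102)
shortest-cost path #4: 1→11→8 push 6 @ unit cost 17 (adds 102)
shortest-cost path #5: 1→10→12→8 push 6 @ unit cost 17 (adds 102)
shortest-cost path #6: 1→3→12→8 push 5 @ unit cost 18 (adds 90)
shortest-cost path #7: 1→4→11→8 push 3 @ unit cost 19 (adds 57)
total cost = 708

Minimum cost for 49 units: 708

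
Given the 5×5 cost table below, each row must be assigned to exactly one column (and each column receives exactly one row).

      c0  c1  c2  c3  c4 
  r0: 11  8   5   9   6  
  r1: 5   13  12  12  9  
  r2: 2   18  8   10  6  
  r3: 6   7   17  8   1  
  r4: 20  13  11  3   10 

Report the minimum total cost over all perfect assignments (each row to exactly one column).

optimal assignment: row0→col2 (cost 5), row1→col1 (cost 13), row2→col0 (cost 2), row3→col4 (cost 1), row4→col3 (cost 3)
total = 5 + 13 + 2 + 1 + 3 = 24

Minimum assignment cost: 24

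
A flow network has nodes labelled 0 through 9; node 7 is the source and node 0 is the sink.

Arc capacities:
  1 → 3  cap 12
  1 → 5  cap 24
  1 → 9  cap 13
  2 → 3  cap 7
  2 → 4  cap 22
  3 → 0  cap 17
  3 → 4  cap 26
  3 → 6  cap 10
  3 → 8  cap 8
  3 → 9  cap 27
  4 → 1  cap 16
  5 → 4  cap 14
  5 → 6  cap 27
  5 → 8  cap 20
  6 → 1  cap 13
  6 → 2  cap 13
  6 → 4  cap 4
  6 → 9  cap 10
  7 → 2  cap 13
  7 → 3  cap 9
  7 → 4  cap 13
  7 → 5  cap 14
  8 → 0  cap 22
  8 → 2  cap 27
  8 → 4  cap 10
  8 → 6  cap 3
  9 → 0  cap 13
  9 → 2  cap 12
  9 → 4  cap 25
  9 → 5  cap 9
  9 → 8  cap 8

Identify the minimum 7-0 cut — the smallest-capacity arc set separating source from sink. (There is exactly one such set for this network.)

augment #1: 7→3→0 push 9
augment #2: 7→2→3→0 push 7
augment #3: 7→5→8→0 push 14
augment #4: 7→4→1→3→0 push 1
augment #5: 7→4→1→9→0 push 12
augment #6: 7→2→4→1→9→0 push 1
augment #7: 7→2→4→1→3→8→0 push 2
max flow = 46; residual-reachable set from 7 gives S-side
cut edges (S→T): {(2,3), (4,1), (7,3), (7,5)} total cap 46

Min-cut arcs: {(2,3), (4,1), (7,3), (7,5)} (total capacity 46)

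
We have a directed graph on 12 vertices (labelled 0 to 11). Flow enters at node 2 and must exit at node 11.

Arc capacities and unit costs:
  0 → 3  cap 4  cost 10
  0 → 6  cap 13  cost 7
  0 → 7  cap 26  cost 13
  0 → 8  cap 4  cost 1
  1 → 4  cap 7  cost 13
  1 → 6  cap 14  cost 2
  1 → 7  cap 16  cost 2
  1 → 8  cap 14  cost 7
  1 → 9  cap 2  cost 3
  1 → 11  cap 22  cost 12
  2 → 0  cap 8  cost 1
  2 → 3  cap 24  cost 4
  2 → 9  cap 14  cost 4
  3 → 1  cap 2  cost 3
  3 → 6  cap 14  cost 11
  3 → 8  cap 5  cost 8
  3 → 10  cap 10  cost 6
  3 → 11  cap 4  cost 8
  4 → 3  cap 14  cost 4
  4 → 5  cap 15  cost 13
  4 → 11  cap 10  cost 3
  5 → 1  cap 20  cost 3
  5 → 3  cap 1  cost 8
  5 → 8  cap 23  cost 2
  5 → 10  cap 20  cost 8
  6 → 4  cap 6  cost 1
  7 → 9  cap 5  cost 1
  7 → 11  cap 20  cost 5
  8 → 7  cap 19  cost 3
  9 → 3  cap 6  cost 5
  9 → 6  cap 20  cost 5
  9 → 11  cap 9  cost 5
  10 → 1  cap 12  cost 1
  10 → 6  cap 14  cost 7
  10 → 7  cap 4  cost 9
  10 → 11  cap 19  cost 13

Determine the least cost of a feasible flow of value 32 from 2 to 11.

Minimum cost for 32 units: 397

shortest-cost path #1: 2→9→11 push 9 @ unit cost 9 (adds 81)
shortest-cost path #2: 2→0→8→7→11 push 4 @ unit cost 10 (adds 40)
shortest-cost path #3: 2→3→11 push 4 @ unit cost 12 (adds 48)
shortest-cost path #4: 2→0→6→4→11 push 4 @ unit cost 12 (adds 48)
shortest-cost path #5: 2→9→6→4→11 push 2 @ unit cost 13 (adds 26)
shortest-cost path #6: 2→3→1→7→11 push 2 @ unit cost 14 (adds 28)
shortest-cost path #7: 2→3→10→1→7→11 push 7 @ unit cost 18 (adds 126)
total cost = 397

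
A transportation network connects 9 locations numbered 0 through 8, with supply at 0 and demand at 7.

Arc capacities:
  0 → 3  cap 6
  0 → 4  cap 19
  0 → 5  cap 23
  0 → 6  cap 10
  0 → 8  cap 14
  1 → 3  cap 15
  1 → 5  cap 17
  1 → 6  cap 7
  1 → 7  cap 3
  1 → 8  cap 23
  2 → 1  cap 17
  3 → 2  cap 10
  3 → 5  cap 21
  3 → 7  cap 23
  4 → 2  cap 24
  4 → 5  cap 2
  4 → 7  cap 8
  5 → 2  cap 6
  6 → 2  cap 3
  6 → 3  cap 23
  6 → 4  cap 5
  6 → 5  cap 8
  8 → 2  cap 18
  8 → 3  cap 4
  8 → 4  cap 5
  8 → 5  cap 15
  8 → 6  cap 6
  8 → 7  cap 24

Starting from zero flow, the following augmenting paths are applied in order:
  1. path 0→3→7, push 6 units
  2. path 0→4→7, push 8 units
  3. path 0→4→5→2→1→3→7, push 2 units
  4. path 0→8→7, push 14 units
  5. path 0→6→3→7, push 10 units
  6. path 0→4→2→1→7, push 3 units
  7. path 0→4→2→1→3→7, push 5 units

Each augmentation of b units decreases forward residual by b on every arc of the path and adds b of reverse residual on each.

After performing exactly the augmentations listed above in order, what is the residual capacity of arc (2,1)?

after path 1 (0→3→7, push 6): res(2,1)=17
after path 2 (0→4→7, push 8): res(2,1)=17
after path 3 (0→4→5→2→1→3→7, push 2): res(2,1)=15
after path 4 (0→8→7, push 14): res(2,1)=15
after path 5 (0→6→3→7, push 10): res(2,1)=15
after path 6 (0→4→2→1→7, push 3): res(2,1)=12
after path 7 (0→4→2→1→3→7, push 5): res(2,1)=7

Residual capacity of (2,1): 7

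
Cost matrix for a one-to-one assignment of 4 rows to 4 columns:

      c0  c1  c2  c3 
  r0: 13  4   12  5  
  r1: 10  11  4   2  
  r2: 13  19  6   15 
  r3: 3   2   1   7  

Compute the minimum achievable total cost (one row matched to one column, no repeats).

Minimum assignment cost: 15

optimal assignment: row0→col1 (cost 4), row1→col3 (cost 2), row2→col2 (cost 6), row3→col0 (cost 3)
total = 4 + 2 + 6 + 3 = 15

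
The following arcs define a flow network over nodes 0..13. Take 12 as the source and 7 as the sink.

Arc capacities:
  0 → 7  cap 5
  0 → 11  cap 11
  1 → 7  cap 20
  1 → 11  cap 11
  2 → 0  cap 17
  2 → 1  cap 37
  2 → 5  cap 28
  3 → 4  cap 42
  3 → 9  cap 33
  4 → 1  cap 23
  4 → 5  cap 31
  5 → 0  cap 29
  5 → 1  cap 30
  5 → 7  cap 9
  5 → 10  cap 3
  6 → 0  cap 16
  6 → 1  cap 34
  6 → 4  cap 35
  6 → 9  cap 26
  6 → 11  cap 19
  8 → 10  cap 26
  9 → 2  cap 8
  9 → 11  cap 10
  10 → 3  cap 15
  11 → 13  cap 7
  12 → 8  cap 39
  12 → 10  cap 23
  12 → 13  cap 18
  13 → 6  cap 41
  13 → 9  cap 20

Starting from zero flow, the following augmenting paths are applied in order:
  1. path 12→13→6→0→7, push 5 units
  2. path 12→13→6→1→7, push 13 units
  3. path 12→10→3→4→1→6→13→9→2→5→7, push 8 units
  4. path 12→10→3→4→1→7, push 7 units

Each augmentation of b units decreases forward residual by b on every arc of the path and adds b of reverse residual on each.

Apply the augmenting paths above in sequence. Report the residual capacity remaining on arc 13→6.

Residual capacity of (13,6): 31

after path 1 (12→13→6→0→7, push 5): res(13,6)=36
after path 2 (12→13→6→1→7, push 13): res(13,6)=23
after path 3 (12→10→3→4→1→6→13→9→2→5→7, push 8): res(13,6)=31
after path 4 (12→10→3→4→1→7, push 7): res(13,6)=31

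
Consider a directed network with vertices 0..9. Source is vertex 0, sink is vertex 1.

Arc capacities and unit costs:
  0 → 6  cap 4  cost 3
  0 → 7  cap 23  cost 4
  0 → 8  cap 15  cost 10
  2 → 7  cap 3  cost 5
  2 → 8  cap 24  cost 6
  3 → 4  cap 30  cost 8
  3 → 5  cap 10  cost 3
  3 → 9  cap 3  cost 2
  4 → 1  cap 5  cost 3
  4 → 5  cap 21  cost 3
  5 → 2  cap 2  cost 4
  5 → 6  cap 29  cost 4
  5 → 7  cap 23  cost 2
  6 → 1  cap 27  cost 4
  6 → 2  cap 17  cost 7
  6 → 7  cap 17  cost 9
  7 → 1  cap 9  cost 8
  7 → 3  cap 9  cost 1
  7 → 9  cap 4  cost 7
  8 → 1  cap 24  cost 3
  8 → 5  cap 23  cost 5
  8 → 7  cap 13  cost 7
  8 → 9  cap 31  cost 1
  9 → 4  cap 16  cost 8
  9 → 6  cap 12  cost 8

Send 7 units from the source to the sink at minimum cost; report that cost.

shortest-cost path #1: 0→6→1 push 4 @ unit cost 7 (adds 28)
shortest-cost path #2: 0→7→1 push 3 @ unit cost 12 (adds 36)
total cost = 64

Minimum cost for 7 units: 64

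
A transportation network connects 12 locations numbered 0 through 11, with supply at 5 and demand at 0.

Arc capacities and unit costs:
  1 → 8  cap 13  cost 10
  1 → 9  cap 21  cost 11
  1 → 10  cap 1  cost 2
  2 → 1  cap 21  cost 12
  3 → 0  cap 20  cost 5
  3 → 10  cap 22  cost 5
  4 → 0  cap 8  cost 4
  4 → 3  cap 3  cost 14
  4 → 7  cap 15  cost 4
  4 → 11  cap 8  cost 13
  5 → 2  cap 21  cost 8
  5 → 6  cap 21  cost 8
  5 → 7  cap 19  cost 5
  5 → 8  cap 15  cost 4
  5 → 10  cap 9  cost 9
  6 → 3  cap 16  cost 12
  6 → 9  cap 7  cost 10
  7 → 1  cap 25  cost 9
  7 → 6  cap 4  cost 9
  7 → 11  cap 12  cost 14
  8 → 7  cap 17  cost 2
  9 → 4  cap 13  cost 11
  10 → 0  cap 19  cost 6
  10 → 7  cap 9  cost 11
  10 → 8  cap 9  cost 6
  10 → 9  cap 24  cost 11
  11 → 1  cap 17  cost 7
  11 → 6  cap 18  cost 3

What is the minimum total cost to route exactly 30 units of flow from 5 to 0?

Minimum cost for 30 units: 689

shortest-cost path #1: 5→10→0 push 9 @ unit cost 15 (adds 135)
shortest-cost path #2: 5→7→1→10→0 push 1 @ unit cost 22 (adds 22)
shortest-cost path #3: 5→6→3→0 push 16 @ unit cost 25 (adds 400)
shortest-cost path #4: 5→6→9→4→0 push 4 @ unit cost 33 (adds 132)
total cost = 689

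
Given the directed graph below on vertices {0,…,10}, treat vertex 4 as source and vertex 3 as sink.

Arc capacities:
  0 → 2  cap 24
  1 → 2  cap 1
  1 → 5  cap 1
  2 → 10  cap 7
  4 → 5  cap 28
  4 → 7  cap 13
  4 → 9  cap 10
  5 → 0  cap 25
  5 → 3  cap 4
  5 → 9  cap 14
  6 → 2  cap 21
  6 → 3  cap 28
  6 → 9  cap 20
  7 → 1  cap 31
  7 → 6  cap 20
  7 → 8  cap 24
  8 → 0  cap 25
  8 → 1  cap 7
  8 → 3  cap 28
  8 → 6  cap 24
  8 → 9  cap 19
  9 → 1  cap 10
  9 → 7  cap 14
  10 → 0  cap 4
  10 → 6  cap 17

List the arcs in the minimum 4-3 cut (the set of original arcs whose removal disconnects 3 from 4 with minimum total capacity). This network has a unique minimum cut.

Min-cut arcs: {(2,10), (4,7), (5,3), (9,7)} (total capacity 38)

augment #1: 4→5→3 push 4
augment #2: 4→7→6→3 push 13
augment #3: 4→9→7→6→3 push 7
augment #4: 4→9→7→8→3 push 3
augment #5: 4→5→9→7→8→3 push 4
augment #6: 4→5→0→2→10→6→3 push 7
max flow = 38; residual-reachable set from 4 gives S-side
cut edges (S→T): {(2,10), (4,7), (5,3), (9,7)} total cap 38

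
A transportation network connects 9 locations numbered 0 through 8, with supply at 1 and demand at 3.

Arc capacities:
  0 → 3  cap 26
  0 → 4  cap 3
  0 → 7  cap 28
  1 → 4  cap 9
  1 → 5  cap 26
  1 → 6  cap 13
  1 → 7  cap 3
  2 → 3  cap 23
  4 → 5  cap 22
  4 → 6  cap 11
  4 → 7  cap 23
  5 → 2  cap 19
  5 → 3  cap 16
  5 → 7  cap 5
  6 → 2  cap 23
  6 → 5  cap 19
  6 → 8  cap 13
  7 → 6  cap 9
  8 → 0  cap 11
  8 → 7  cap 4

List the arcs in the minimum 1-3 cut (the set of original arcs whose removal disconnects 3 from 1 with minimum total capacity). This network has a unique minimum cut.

augment #1: 1→5→3 push 16
augment #2: 1→5→2→3 push 10
augment #3: 1→6→2→3 push 13
augment #4: 1→4→6→8→0→3 push 9
augment #5: 1→7→6→8→0→3 push 2
max flow = 50; residual-reachable set from 1 gives S-side
cut edges (S→T): {(2,3), (5,3), (8,0)} total cap 50

Min-cut arcs: {(2,3), (5,3), (8,0)} (total capacity 50)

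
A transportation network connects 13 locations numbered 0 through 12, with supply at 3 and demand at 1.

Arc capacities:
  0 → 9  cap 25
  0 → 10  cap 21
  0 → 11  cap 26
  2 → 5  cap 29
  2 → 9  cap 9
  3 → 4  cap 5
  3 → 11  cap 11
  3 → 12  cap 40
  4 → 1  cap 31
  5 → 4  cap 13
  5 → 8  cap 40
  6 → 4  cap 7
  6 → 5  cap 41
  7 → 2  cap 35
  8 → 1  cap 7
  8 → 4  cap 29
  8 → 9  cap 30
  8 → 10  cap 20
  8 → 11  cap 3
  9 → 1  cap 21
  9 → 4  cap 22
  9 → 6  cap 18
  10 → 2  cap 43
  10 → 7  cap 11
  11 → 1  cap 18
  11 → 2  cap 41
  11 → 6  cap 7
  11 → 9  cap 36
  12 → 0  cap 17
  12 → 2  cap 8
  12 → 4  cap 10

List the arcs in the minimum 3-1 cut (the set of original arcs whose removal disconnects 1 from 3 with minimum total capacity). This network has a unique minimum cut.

augment #1: 3→4→1 push 5
augment #2: 3→11→1 push 11
augment #3: 3→12→4→1 push 10
augment #4: 3→12→0→9→1 push 17
augment #5: 3→12→2→9→1 push 4
augment #6: 3→12→2→5→4→1 push 4
max flow = 51; residual-reachable set from 3 gives S-side
cut edges (S→T): {(3,4), (3,11), (12,0), (12,2), (12,4)} total cap 51

Min-cut arcs: {(3,4), (3,11), (12,0), (12,2), (12,4)} (total capacity 51)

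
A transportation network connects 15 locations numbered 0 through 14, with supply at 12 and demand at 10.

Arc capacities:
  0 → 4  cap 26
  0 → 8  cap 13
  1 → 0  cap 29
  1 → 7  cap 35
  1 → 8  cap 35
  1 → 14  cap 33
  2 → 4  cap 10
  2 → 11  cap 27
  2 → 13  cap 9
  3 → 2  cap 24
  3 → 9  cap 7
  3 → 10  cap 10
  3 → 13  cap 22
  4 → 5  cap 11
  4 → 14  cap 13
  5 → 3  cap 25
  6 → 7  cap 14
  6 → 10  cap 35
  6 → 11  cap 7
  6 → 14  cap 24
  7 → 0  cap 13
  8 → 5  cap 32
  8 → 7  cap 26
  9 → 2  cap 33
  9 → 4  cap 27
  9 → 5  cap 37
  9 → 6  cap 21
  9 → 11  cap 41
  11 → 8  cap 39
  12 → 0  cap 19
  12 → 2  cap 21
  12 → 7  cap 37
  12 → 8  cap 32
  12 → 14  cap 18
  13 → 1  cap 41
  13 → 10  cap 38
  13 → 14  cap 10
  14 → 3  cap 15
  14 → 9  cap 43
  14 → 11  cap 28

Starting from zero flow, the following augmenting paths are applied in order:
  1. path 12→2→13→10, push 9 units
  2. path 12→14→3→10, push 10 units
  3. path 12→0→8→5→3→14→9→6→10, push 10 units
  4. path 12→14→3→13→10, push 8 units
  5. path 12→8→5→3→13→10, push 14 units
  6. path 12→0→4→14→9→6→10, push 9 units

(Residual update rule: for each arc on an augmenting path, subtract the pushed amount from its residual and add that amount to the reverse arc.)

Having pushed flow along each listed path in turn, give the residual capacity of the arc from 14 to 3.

Residual capacity of (14,3): 7

after path 1 (12→2→13→10, push 9): res(14,3)=15
after path 2 (12→14→3→10, push 10): res(14,3)=5
after path 3 (12→0→8→5→3→14→9→6→10, push 10): res(14,3)=15
after path 4 (12→14→3→13→10, push 8): res(14,3)=7
after path 5 (12→8→5→3→13→10, push 14): res(14,3)=7
after path 6 (12→0→4→14→9→6→10, push 9): res(14,3)=7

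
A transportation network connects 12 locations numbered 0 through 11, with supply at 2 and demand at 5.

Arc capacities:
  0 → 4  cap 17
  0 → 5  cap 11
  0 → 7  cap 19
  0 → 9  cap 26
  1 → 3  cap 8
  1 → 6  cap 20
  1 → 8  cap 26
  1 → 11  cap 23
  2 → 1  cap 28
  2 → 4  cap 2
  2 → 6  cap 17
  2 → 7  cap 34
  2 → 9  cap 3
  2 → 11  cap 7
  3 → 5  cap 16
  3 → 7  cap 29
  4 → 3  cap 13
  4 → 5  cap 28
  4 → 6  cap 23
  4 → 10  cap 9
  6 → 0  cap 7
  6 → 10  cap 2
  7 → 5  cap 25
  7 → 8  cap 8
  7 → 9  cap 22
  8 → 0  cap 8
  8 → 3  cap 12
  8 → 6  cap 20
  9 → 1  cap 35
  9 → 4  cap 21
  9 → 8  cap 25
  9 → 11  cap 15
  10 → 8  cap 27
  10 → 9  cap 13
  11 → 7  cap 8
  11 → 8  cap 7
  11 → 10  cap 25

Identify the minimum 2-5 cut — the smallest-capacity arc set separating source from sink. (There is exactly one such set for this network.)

Min-cut arcs: {(2,4), (3,5), (6,0), (7,5), (8,0), (9,4)} (total capacity 79)

augment #1: 2→4→5 push 2
augment #2: 2→7→5 push 25
augment #3: 2→1→3→5 push 8
augment #4: 2→6→0→5 push 7
augment #5: 2→9→4→5 push 3
augment #6: 2→1→8→0→5 push 4
augment #7: 2→1→8→3→5 push 8
augment #8: 2→7→9→4→5 push 9
augment #9: 2→1→8→0→4→5 push 4
augment #10: 2→6→10→9→4→5 push 2
augment #11: 2→11→7→9→4→5 push 7
max flow = 79; residual-reachable set from 2 gives S-side
cut edges (S→T): {(2,4), (3,5), (6,0), (7,5), (8,0), (9,4)} total cap 79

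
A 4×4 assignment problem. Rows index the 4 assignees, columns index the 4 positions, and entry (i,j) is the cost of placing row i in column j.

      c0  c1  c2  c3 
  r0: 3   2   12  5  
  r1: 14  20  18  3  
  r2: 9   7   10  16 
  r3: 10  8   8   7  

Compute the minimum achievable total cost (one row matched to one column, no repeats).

optimal assignment: row0→col0 (cost 3), row1→col3 (cost 3), row2→col1 (cost 7), row3→col2 (cost 8)
total = 3 + 3 + 7 + 8 = 21

Minimum assignment cost: 21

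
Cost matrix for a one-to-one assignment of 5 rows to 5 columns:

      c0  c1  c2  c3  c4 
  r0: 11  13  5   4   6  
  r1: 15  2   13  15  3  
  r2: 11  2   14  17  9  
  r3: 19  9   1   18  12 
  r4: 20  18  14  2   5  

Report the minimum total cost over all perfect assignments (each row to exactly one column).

optimal assignment: row0→col0 (cost 11), row1→col4 (cost 3), row2→col1 (cost 2), row3→col2 (cost 1), row4→col3 (cost 2)
total = 11 + 3 + 2 + 1 + 2 = 19

Minimum assignment cost: 19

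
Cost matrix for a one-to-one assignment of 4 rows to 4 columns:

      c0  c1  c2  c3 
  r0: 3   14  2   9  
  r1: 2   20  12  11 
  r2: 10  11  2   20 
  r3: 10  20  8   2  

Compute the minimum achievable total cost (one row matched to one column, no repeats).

optimal assignment: row0→col2 (cost 2), row1→col0 (cost 2), row2→col1 (cost 11), row3→col3 (cost 2)
total = 2 + 2 + 11 + 2 = 17

Minimum assignment cost: 17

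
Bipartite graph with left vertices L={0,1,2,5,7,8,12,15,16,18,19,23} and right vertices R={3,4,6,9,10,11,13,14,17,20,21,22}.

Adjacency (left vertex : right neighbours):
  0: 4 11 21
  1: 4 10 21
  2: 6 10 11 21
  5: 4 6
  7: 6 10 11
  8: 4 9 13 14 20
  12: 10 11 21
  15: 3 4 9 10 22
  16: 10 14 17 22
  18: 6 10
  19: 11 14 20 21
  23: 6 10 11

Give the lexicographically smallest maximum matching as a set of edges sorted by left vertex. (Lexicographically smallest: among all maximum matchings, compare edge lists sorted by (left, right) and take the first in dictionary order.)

|M| = 9 (so the lex-smallest maximum matching has 9 edges)
process left vertices in ascending order; for each, take the smallest-labelled available neighbour that still permits 9 edges overall, or leave it unmatched if none does
lex-smallest matching: {0-4, 1-10, 2-6, 7-11, 8-9, 12-21, 15-3, 16-14, 19-20}

Lex-smallest maximum matching: {(0,4), (1,10), (2,6), (7,11), (8,9), (12,21), (15,3), (16,14), (19,20)}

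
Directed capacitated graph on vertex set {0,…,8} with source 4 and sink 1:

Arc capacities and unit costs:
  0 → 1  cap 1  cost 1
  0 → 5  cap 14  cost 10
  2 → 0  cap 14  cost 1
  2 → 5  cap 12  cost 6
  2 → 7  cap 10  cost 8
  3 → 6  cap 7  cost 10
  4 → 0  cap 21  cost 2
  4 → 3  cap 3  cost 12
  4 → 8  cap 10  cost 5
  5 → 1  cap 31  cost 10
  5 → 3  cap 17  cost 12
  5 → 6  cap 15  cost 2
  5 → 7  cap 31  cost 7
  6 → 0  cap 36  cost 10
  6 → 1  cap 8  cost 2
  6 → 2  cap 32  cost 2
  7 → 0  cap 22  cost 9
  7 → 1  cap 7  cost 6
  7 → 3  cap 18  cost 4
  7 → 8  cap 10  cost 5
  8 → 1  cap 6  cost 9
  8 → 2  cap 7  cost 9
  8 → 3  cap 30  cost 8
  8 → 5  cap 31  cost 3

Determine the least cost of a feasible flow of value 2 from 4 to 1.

shortest-cost path #1: 4→0→1 push 1 @ unit cost 3 (adds 3)
shortest-cost path #2: 4→8→5→6→1 push 1 @ unit cost 12 (adds 12)
total cost = 15

Minimum cost for 2 units: 15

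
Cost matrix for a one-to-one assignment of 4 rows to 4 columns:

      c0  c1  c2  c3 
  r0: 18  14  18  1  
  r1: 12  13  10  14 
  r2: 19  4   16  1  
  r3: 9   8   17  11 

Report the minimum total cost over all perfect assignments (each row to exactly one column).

Minimum assignment cost: 24

optimal assignment: row0→col3 (cost 1), row1→col2 (cost 10), row2→col1 (cost 4), row3→col0 (cost 9)
total = 1 + 10 + 4 + 9 = 24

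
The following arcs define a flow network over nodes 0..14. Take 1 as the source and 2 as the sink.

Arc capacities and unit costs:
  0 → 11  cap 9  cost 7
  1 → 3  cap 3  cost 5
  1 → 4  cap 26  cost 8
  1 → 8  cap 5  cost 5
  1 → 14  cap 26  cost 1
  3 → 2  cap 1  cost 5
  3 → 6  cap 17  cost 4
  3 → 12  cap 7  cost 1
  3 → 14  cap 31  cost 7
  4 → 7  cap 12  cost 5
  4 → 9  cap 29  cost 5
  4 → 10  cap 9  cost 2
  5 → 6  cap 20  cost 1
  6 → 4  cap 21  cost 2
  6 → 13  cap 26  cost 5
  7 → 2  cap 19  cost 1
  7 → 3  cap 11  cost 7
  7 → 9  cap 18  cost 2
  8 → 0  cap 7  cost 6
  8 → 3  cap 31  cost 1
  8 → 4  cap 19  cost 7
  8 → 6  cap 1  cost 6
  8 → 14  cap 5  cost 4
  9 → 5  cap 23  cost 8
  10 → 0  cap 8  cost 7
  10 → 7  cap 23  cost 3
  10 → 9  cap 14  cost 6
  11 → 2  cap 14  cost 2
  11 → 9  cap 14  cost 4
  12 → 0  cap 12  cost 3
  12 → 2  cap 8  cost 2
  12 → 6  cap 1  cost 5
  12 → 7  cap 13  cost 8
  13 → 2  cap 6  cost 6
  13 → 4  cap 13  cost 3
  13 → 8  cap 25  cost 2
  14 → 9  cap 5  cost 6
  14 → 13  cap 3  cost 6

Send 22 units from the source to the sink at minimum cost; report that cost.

shortest-cost path #1: 1→3→12→2 push 3 @ unit cost 8 (adds 24)
shortest-cost path #2: 1→8→3→12→2 push 4 @ unit cost 9 (adds 36)
shortest-cost path #3: 1→8→3→2 push 1 @ unit cost 11 (adds 11)
shortest-cost path #4: 1→14→13→2 push 3 @ unit cost 13 (adds 39)
shortest-cost path #5: 1→4→7→2 push 11 @ unit cost 14 (adds 154)
total cost = 264

Minimum cost for 22 units: 264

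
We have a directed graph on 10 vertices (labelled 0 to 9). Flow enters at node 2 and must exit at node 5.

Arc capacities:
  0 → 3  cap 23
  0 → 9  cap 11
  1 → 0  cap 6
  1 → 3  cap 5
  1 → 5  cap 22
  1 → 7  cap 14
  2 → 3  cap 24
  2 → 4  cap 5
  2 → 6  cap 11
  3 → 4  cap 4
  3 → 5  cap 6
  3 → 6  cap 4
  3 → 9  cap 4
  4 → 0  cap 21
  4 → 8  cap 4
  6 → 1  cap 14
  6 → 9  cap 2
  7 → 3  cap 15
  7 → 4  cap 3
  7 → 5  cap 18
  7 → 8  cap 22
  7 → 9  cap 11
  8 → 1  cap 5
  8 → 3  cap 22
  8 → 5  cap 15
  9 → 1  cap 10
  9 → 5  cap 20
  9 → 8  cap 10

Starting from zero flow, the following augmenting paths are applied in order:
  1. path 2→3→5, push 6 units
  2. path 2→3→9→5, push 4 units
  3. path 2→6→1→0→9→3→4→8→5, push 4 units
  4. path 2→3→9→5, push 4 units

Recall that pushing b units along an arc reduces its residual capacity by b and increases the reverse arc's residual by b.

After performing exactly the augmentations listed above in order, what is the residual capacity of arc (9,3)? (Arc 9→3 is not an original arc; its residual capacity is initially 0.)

Residual capacity of (9,3): 4

after path 1 (2→3→5, push 6): res(9,3)=0
after path 2 (2→3→9→5, push 4): res(9,3)=4
after path 3 (2→6→1→0→9→3→4→8→5, push 4): res(9,3)=0
after path 4 (2→3→9→5, push 4): res(9,3)=4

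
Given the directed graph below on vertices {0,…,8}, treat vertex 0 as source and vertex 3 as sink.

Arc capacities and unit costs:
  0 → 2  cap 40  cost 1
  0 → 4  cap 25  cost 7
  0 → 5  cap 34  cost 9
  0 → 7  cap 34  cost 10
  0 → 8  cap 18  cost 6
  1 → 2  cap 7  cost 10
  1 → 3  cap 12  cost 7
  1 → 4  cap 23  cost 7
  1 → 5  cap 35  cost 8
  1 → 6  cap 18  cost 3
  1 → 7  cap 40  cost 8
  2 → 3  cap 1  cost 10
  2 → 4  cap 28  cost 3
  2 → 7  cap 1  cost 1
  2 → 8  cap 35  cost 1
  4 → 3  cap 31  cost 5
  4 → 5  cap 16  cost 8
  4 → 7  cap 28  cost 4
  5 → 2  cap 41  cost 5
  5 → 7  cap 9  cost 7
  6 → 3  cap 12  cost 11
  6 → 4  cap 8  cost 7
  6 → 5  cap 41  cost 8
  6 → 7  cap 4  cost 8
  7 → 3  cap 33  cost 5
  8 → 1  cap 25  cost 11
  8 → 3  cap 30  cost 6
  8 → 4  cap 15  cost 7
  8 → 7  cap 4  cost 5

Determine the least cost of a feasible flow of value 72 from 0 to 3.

shortest-cost path #1: 0→2→7→3 push 1 @ unit cost 7 (adds 7)
shortest-cost path #2: 0→2→8→3 push 30 @ unit cost 8 (adds 240)
shortest-cost path #3: 0→2→4→3 push 9 @ unit cost 9 (adds 81)
shortest-cost path #4: 0→4→3 push 22 @ unit cost 12 (adds 264)
shortest-cost path #5: 0→4→2→3 push 1 @ unit cost 14 (adds 14)
shortest-cost path #6: 0→7→3 push 9 @ unit cost 15 (adds 135)
total cost = 741

Minimum cost for 72 units: 741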